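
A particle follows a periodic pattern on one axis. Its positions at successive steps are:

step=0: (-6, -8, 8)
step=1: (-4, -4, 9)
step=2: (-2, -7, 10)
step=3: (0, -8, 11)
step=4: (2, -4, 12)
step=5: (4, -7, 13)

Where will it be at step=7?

(8, -4, 15)

The first coordinate changes by +2 each step, so at step 7 it is -6 + 7·(2) = 8.
The second coordinate repeats the cycle [-8, -4, -7] with period 3; step 7 mod 3 = 1, giving -4.
The third coordinate changes by +1 each step, so at step 7 it is 8 + 7·(1) = 15.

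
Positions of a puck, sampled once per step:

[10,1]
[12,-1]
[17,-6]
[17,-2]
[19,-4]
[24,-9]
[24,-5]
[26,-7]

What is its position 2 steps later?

[31,-8]

Step-to-step displacements: [+2,-2], [+5,-5], [+0,+4], [+2,-2], [+5,-5], [+0,+4], [+2,-2] — a repeating cycle of length 3.
step 8: apply [+5,-5] → [31,-12]
step 9: apply [+0,+4] → [31,-8]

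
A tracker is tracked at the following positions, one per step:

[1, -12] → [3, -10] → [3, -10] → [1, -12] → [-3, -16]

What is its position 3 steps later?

[-27, -40]

First differences are [+2, +2], [+0, +0], [-2, -2], [-4, -4]; their common second difference is [-2, -2] (constant acceleration).
step 5: [-3, -16] + [-6, -6] → [-9, -22]
step 6: [-9, -22] + [-8, -8] → [-17, -30]
step 7: [-17, -30] + [-10, -10] → [-27, -40]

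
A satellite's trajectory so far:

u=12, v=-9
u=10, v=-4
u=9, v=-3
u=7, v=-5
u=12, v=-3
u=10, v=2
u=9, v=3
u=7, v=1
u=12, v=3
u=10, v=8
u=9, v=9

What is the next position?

Step-to-step displacements: (-2, +5), (-1, +1), (-2, -2), (+5, +2), (-2, +5), (-1, +1), (-2, -2), (+5, +2), (-2, +5), (-1, +1) — a repeating cycle of length 4.
step 11: apply (-2, -2) → u=7, v=7

u=7, v=7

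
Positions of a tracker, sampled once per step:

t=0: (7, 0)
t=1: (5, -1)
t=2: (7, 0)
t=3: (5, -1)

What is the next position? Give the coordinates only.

The jumps are (-2, -1), (+2, +1), (-2, -1) — a geometric progression with ratio -1.
step 4: (5, -1) + (+2, +1) → (7, 0)

(7, 0)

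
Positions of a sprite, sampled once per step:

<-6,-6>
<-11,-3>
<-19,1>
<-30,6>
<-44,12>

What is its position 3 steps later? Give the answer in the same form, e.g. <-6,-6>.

Successive displacements: <-5,+3>, <-8,+4>, <-11,+5>, <-14,+6> — each changes by <-3,+1>.
step 5: <-44,12> + <-17,+7> → <-61,19>
step 6: <-61,19> + <-20,+8> → <-81,27>
step 7: <-81,27> + <-23,+9> → <-104,36>

<-104,36>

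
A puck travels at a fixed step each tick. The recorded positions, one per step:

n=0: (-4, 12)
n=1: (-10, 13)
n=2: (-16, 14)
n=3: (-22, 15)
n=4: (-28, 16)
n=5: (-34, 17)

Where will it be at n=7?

Each step adds (-6, +1) to the position.
step 6: (-34, 17) + (-6, +1) → (-40, 18)
step 7: (-40, 18) + (-6, +1) → (-46, 19)

(-46, 19)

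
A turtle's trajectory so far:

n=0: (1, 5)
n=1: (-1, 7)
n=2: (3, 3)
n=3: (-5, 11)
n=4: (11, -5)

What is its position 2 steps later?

The jumps are (-2, +2), (+4, -4), (-8, +8), (+16, -16) — a geometric progression with ratio -2.
step 5: (11, -5) + (-32, +32) → (-21, 27)
step 6: (-21, 27) + (+64, -64) → (43, -37)

(43, -37)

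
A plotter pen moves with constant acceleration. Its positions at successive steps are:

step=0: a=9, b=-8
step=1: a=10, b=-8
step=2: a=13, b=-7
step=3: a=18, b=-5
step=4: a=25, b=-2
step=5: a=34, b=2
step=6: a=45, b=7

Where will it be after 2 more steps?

a=73, b=20

Successive displacements: (+1, +0), (+3, +1), (+5, +2), (+7, +3), (+9, +4), (+11, +5) — each changes by (+2, +1).
step 7: a=45, b=7 + (+13, +6) → a=58, b=13
step 8: a=58, b=13 + (+15, +7) → a=73, b=20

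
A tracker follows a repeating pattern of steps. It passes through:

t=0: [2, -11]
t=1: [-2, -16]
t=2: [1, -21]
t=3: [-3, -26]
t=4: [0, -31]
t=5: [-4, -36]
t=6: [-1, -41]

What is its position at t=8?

The moves between consecutive positions are [-4, -5], [+3, -5], [-4, -5], [+3, -5], [-4, -5], [+3, -5]; they repeat the 2-cycle [[-4, -5], [+3, -5]].
step 7: apply [-4, -5] → [-5, -46]
step 8: apply [+3, -5] → [-2, -51]

[-2, -51]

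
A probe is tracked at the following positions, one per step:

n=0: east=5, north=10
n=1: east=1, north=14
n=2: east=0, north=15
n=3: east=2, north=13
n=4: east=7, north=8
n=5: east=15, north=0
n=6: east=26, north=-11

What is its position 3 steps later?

east=77, north=-62

First differences are (-4, +4), (-1, +1), (+2, -2), (+5, -5), (+8, -8), (+11, -11); their common second difference is (+3, -3) (constant acceleration).
step 7: east=26, north=-11 + (+14, -14) → east=40, north=-25
step 8: east=40, north=-25 + (+17, -17) → east=57, north=-42
step 9: east=57, north=-42 + (+20, -20) → east=77, north=-62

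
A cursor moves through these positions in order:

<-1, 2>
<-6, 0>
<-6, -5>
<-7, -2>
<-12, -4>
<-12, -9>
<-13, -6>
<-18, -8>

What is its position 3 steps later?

<-24, -12>

Step-to-step displacements: <-5, -2>, <+0, -5>, <-1, +3>, <-5, -2>, <+0, -5>, <-1, +3>, <-5, -2> — a repeating cycle of length 3.
step 8: apply <+0, -5> → <-18, -13>
step 9: apply <-1, +3> → <-19, -10>
step 10: apply <-5, -2> → <-24, -12>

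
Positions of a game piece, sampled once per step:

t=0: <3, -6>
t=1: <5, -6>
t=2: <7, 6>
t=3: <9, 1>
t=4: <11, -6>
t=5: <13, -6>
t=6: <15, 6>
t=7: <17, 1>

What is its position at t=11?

<25, 1>

The first coordinate changes by +2 each step, so at step 11 it is 3 + 11·(2) = 25.
The second coordinate repeats the cycle [-6, -6, 6, 1] with period 4; step 11 mod 4 = 3, giving 1.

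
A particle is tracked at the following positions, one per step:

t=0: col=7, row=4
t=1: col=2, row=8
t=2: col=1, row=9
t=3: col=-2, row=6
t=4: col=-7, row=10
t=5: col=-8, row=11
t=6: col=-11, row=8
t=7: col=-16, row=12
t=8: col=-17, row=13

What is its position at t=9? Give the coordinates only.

col=-20, row=10

Differencing gives (-5, +4), (-1, +1), (-3, -3), (-5, +4), (-1, +1), (-3, -3), (-5, +4), (-1, +1). This is the pattern (-5, +4), (-1, +1), (-3, -3) repeated.
step 9: apply (-3, -3) → col=-20, row=10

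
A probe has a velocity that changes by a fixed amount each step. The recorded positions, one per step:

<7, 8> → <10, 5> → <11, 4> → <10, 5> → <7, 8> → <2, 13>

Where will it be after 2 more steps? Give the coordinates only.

<-14, 29>

Successive displacements: <+3, -3>, <+1, -1>, <-1, +1>, <-3, +3>, <-5, +5> — each changes by <-2, +2>.
step 6: <2, 13> + <-7, +7> → <-5, 20>
step 7: <-5, 20> + <-9, +9> → <-14, 29>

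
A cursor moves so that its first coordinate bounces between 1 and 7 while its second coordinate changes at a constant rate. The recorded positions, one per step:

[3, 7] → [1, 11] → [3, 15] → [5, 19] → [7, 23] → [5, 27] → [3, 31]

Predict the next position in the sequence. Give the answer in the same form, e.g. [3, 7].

[1, 35]

The first coordinate travels 2 per step and bounces off the walls at 1 and 7.
  step 7: 3 → 1
The second coordinate changes by +4 each step: at step 7 it is 35.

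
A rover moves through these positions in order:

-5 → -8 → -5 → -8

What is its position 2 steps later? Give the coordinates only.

Consecutive displacements -3, +3, -3 scale by a factor of -1 each step.
step 4: -8 + 3 → -5
step 5: -5 − 3 → -8

-8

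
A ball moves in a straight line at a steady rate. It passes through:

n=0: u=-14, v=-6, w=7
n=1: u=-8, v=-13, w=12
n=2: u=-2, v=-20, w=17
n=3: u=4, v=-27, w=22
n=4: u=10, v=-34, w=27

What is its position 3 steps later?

Each step adds (+6,-7,+5) to the position.
step 5: u=10, v=-34, w=27 + (+6,-7,+5) → u=16, v=-41, w=32
step 6: u=16, v=-41, w=32 + (+6,-7,+5) → u=22, v=-48, w=37
step 7: u=22, v=-48, w=37 + (+6,-7,+5) → u=28, v=-55, w=42

u=28, v=-55, w=42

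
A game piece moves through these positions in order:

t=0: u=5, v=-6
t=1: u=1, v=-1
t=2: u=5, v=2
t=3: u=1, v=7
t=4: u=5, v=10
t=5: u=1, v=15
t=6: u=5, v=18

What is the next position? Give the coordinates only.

Differencing gives (-4, +5), (+4, +3), (-4, +5), (+4, +3), (-4, +5), (+4, +3). This is the pattern (-4, +5), (+4, +3) repeated.
step 7: apply (-4, +5) → u=1, v=23

u=1, v=23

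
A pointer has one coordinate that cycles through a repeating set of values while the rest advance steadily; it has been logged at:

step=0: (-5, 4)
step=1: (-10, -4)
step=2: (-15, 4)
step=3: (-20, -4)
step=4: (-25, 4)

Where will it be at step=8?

The first coordinate changes by -5 each step, so at step 8 it is -5 + 8·(-5) = -45.
The second coordinate repeats the cycle [4, -4] with period 2; step 8 mod 2 = 0, giving 4.

(-45, 4)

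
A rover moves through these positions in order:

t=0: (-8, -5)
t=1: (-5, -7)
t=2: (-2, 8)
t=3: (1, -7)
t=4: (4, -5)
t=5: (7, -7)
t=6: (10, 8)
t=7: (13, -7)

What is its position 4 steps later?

(25, -7)

First: linear, +3 per step → 25 at step 11.
Second: cycles through -5, -7, 8, -7 every 4 steps. Step 11 lands at position 3 of the cycle → -7.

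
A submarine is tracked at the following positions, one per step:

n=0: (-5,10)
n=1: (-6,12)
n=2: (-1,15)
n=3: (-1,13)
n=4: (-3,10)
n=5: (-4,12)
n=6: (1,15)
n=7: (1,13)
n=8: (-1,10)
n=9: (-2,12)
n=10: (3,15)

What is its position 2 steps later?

(1,10)

Differencing gives (-1,+2), (+5,+3), (+0,-2), (-2,-3), (-1,+2), (+5,+3), (+0,-2), (-2,-3), (-1,+2), (+5,+3). This is the pattern (-1,+2), (+5,+3), (+0,-2), (-2,-3) repeated.
step 11: apply (+0,-2) → (3,13)
step 12: apply (-2,-3) → (1,10)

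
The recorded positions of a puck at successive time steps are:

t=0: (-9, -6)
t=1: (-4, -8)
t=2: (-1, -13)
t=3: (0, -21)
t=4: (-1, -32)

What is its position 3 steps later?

(-16, -83)

First differences are (+5, -2), (+3, -5), (+1, -8), (-1, -11); their common second difference is (-2, -3) (constant acceleration).
step 5: (-1, -32) + (-3, -14) → (-4, -46)
step 6: (-4, -46) + (-5, -17) → (-9, -63)
step 7: (-9, -63) + (-7, -20) → (-16, -83)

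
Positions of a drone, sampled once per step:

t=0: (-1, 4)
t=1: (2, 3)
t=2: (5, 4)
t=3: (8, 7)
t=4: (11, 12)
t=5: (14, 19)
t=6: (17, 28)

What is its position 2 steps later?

(23, 52)

Taking differences between consecutive positions: (+3, -1), (+3, +1), (+3, +3), (+3, +5), (+3, +7), (+3, +9). These grow by (+0, +2) each step.
step 7: (17, 28) + (+3, +11) → (20, 39)
step 8: (20, 39) + (+3, +13) → (23, 52)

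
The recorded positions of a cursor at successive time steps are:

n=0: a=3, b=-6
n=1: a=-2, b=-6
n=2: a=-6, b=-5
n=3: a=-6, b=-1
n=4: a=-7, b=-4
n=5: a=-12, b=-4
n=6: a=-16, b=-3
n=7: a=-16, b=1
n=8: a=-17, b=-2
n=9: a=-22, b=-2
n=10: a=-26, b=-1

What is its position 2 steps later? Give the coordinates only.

Differencing gives (-5, +0), (-4, +1), (+0, +4), (-1, -3), (-5, +0), (-4, +1), (+0, +4), (-1, -3), (-5, +0), (-4, +1). This is the pattern (-5, +0), (-4, +1), (+0, +4), (-1, -3) repeated.
step 11: apply (+0, +4) → a=-26, b=3
step 12: apply (-1, -3) → a=-27, b=0

a=-27, b=0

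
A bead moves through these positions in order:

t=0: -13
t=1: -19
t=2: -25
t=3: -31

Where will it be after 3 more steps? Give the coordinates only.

Constant displacement of -6 per step.
step 4: -31 − 6 → -37
step 5: -37 − 6 → -43
step 6: -43 − 6 → -49

-49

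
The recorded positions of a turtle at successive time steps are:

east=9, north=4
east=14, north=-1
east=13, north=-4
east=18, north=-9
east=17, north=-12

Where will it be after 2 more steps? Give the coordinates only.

Differencing gives (+5, -5), (-1, -3), (+5, -5), (-1, -3). This is the pattern (+5, -5), (-1, -3) repeated.
step 5: apply (+5, -5) → east=22, north=-17
step 6: apply (-1, -3) → east=21, north=-20

east=21, north=-20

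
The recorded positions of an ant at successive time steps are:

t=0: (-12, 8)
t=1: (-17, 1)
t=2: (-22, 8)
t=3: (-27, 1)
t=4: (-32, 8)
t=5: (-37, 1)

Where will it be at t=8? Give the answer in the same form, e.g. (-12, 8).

(-52, 8)

First: linear, -5 per step → -52 at step 8.
Second: cycles through 8, 1 every 2 steps. Step 8 lands at position 0 of the cycle → 8.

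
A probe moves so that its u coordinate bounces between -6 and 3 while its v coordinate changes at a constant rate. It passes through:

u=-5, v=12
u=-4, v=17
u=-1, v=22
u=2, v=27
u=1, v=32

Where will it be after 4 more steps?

u=-1, v=52

The u coordinate reflects between -6 and 3, moving 3 per step.
  step 5: 1 → -2
  step 6: -2 → -5
  step 7: -5 → -4
  step 8: -4 → -1
The v coordinate changes by +5 each step: at step 8 it is 52.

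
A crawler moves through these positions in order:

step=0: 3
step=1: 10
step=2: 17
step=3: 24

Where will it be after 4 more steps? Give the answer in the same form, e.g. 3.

The position changes by +7 every step.
step 4: 24 + 7 → 31
step 5: 31 + 7 → 38
step 6: 38 + 7 → 45
step 7: 45 + 7 → 52

52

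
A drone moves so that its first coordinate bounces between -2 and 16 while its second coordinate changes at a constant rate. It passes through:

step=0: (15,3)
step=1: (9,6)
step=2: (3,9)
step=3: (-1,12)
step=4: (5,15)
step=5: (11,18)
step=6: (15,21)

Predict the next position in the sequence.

(9,24)

The first coordinate travels 6 per step and bounces off the walls at -2 and 16.
  step 7: 15 → 9
The second coordinate changes by +3 each step: at step 7 it is 24.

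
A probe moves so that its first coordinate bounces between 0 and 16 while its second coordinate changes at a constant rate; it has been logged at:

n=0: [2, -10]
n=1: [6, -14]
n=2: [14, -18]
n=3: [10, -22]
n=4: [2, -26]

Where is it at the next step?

The first coordinate reflects between 0 and 16, moving 8 per step.
  step 5: 2 → 6
The second coordinate changes by -4 each step: at step 5 it is -30.

[6, -30]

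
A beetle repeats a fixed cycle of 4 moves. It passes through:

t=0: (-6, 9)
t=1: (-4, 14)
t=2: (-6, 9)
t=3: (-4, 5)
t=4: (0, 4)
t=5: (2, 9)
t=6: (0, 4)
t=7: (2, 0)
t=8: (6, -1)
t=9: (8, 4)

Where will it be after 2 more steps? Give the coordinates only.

The moves between consecutive positions are (+2, +5), (-2, -5), (+2, -4), (+4, -1), (+2, +5), (-2, -5), (+2, -4), (+4, -1), (+2, +5); they repeat the 4-cycle [(+2, +5), (-2, -5), (+2, -4), (+4, -1)].
step 10: apply (-2, -5) → (6, -1)
step 11: apply (+2, -4) → (8, -5)

(8, -5)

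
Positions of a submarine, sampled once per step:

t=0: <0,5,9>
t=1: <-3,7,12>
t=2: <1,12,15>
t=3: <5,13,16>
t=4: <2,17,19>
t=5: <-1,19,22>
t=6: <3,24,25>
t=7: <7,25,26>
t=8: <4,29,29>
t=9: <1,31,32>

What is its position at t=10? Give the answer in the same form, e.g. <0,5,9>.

Step-to-step displacements: <-3,+2,+3>, <+4,+5,+3>, <+4,+1,+1>, <-3,+4,+3>, <-3,+2,+3>, <+4,+5,+3>, <+4,+1,+1>, <-3,+4,+3>, <-3,+2,+3> — a repeating cycle of length 4.
step 10: apply <+4,+5,+3> → <5,36,35>

<5,36,35>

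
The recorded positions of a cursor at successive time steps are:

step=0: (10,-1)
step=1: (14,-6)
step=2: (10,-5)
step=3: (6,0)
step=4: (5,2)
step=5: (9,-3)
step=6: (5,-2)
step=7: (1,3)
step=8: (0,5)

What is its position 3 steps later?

The moves between consecutive positions are (+4,-5), (-4,+1), (-4,+5), (-1,+2), (+4,-5), (-4,+1), (-4,+5), (-1,+2); they repeat the 4-cycle [(+4,-5), (-4,+1), (-4,+5), (-1,+2)].
step 9: apply (+4,-5) → (4,0)
step 10: apply (-4,+1) → (0,1)
step 11: apply (-4,+5) → (-4,6)

(-4,6)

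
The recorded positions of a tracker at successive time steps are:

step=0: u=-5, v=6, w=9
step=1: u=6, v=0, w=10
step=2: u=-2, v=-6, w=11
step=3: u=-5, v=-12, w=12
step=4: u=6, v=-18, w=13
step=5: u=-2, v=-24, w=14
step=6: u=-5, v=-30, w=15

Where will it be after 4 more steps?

u=6, v=-54, w=19

U: cycles through -5, 6, -2 every 3 steps. Step 10 lands at position 1 of the cycle → 6.
V: linear, -6 per step → -54 at step 10.
W: linear, +1 per step → 19 at step 10.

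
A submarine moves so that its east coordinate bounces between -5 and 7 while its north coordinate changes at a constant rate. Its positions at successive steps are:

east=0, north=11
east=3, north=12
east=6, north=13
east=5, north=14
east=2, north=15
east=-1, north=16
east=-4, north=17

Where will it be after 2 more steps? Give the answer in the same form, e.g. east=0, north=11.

east=0, north=19

The east coordinate reflects between -5 and 7, moving 3 per step.
  step 7: -4 → -3
  step 8: -3 → 0
The north coordinate changes by +1 each step: at step 8 it is 19.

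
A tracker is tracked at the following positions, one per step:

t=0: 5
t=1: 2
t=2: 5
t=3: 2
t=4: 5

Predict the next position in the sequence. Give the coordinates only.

2

Consecutive displacements -3, +3, -3, +3 scale by a factor of -1 each step.
step 5: 5 − 3 → 2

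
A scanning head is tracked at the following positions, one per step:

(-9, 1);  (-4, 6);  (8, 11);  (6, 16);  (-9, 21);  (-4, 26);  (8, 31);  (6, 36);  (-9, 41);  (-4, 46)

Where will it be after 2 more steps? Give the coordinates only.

(6, 56)

First: cycles through -9, -4, 8, 6 every 4 steps. Step 11 lands at position 3 of the cycle → 6.
Second: linear, +5 per step → 56 at step 11.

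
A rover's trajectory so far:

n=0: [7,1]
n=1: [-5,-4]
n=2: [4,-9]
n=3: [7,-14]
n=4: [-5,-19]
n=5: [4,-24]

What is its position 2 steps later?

[-5,-34]

First: cycles through 7, -5, 4 every 3 steps. Step 7 lands at position 1 of the cycle → -5.
Second: linear, -5 per step → -34 at step 7.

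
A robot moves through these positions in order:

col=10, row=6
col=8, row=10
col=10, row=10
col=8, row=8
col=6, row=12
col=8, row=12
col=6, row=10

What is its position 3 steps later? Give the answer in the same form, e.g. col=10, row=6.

The moves between consecutive positions are (-2,+4), (+2,+0), (-2,-2), (-2,+4), (+2,+0), (-2,-2); they repeat the 3-cycle [(-2,+4), (+2,+0), (-2,-2)].
step 7: apply (-2,+4) → col=4, row=14
step 8: apply (+2,+0) → col=6, row=14
step 9: apply (-2,-2) → col=4, row=12

col=4, row=12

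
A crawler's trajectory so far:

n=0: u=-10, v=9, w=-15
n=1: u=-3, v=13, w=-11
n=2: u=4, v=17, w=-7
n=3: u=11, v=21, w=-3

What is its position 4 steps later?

u=39, v=37, w=13

Each step adds (+7, +4, +4) to the position.
step 4: u=11, v=21, w=-3 + (+7, +4, +4) → u=18, v=25, w=1
step 5: u=18, v=25, w=1 + (+7, +4, +4) → u=25, v=29, w=5
step 6: u=25, v=29, w=5 + (+7, +4, +4) → u=32, v=33, w=9
step 7: u=32, v=33, w=9 + (+7, +4, +4) → u=39, v=37, w=13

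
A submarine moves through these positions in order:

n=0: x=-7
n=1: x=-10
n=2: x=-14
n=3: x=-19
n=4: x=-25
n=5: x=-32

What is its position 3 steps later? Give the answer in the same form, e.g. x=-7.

Successive displacements: -3, -4, -5, -6, -7 — each changes by -1.
step 6: -32 − 8 → x=-40
step 7: -40 − 9 → x=-49
step 8: -49 − 10 → x=-59

x=-59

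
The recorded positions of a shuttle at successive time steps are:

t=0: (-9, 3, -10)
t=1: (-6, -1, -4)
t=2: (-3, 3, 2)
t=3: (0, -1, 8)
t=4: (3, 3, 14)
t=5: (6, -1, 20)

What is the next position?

(9, 3, 26)

First: linear, +3 per step → 9 at step 6.
Second: cycles through 3, -1 every 2 steps. Step 6 lands at position 0 of the cycle → 3.
Third: linear, +6 per step → 26 at step 6.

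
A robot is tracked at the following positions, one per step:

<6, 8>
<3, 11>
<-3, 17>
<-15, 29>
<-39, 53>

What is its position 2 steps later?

<-183, 197>

Consecutive displacements <-3, +3>, <-6, +6>, <-12, +12>, <-24, +24> scale by a factor of 2 each step.
step 5: <-39, 53> + <-48, +48> → <-87, 101>
step 6: <-87, 101> + <-96, +96> → <-183, 197>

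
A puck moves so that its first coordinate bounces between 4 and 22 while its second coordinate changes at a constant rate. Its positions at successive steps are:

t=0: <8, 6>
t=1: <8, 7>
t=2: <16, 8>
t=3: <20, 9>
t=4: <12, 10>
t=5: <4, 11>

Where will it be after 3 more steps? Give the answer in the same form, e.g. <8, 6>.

The first coordinate reflects between 4 and 22, moving 8 per step.
  step 6: 4 → 12
  step 7: 12 → 20
  step 8: 20 → 16
The second coordinate changes by +1 each step: at step 8 it is 14.

<16, 14>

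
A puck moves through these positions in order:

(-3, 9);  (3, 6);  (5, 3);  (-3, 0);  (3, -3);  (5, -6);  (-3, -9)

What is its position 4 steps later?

(3, -21)

The first coordinate repeats the cycle [-3, 3, 5] with period 3; step 10 mod 3 = 1, giving 3.
The second coordinate changes by -3 each step, so at step 10 it is 9 + 10·(-3) = -21.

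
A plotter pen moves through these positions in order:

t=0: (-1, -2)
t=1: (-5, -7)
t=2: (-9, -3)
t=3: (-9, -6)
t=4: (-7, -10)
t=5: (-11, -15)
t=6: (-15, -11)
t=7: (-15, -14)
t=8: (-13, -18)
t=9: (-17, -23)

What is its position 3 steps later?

(-19, -26)

The moves between consecutive positions are (-4, -5), (-4, +4), (+0, -3), (+2, -4), (-4, -5), (-4, +4), (+0, -3), (+2, -4), (-4, -5); they repeat the 4-cycle [(-4, -5), (-4, +4), (+0, -3), (+2, -4)].
step 10: apply (-4, +4) → (-21, -19)
step 11: apply (+0, -3) → (-21, -22)
step 12: apply (+2, -4) → (-19, -26)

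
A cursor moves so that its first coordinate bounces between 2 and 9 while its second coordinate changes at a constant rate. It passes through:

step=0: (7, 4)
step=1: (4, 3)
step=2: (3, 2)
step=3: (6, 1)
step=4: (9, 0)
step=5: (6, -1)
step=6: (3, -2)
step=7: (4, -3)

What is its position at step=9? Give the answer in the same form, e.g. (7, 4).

The first coordinate reflects between 2 and 9, moving 3 per step.
  step 8: 4 → 7
  step 9: 7 → 8
The second coordinate changes by -1 each step: at step 9 it is -5.

(8, -5)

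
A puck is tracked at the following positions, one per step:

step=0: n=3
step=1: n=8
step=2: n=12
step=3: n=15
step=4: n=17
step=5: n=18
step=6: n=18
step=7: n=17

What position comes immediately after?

Taking differences between consecutive positions: +5, +4, +3, +2, +1, +0, -1. These grow by -1 each step.
step 8: 17 − 2 → n=15

n=15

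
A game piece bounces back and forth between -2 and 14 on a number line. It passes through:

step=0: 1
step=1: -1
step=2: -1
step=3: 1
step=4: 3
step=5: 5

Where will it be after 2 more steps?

9

The value reflects between -2 and 14, moving 2 per step.
  step 6: 5 → 7
  step 7: 7 → 9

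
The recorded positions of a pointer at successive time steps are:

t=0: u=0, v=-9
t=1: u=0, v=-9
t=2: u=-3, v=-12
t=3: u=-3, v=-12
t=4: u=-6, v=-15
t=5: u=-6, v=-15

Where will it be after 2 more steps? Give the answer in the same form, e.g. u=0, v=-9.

The moves between consecutive positions are (+0, +0), (-3, -3), (+0, +0), (-3, -3), (+0, +0); they repeat the 2-cycle [(+0, +0), (-3, -3)].
step 6: apply (-3, -3) → u=-9, v=-18
step 7: apply (+0, +0) → u=-9, v=-18

u=-9, v=-18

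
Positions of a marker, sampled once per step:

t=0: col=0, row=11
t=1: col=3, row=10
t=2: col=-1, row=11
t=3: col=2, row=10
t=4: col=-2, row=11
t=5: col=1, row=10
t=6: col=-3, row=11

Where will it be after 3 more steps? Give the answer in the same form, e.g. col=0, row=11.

Step-to-step displacements: (+3, -1), (-4, +1), (+3, -1), (-4, +1), (+3, -1), (-4, +1) — a repeating cycle of length 2.
step 7: apply (+3, -1) → col=0, row=10
step 8: apply (-4, +1) → col=-4, row=11
step 9: apply (+3, -1) → col=-1, row=10

col=-1, row=10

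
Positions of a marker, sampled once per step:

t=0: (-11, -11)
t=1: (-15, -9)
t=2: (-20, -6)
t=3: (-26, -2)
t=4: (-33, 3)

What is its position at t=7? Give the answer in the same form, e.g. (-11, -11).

(-60, 24)

First differences are (-4, +2), (-5, +3), (-6, +4), (-7, +5); their common second difference is (-1, +1) (constant acceleration).
step 5: (-33, 3) + (-8, +6) → (-41, 9)
step 6: (-41, 9) + (-9, +7) → (-50, 16)
step 7: (-50, 16) + (-10, +8) → (-60, 24)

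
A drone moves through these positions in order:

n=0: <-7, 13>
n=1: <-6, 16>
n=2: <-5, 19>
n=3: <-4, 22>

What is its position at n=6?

Constant displacement of <+1, +3> per step.
step 4: <-4, 22> + <+1, +3> → <-3, 25>
step 5: <-3, 25> + <+1, +3> → <-2, 28>
step 6: <-2, 28> + <+1, +3> → <-1, 31>

<-1, 31>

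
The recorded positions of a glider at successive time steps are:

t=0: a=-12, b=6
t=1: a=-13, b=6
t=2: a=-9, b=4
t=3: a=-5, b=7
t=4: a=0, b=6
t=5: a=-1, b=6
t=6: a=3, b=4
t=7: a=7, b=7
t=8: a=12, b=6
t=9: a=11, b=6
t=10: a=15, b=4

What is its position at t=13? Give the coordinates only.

a=23, b=6

The moves between consecutive positions are (-1,+0), (+4,-2), (+4,+3), (+5,-1), (-1,+0), (+4,-2), (+4,+3), (+5,-1), (-1,+0), (+4,-2); they repeat the 4-cycle [(-1,+0), (+4,-2), (+4,+3), (+5,-1)].
step 11: apply (+4,+3) → a=19, b=7
step 12: apply (+5,-1) → a=24, b=6
step 13: apply (-1,+0) → a=23, b=6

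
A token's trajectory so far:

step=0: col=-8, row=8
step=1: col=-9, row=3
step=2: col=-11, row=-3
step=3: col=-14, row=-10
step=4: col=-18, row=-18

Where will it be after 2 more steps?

col=-29, row=-37

Successive displacements: (-1,-5), (-2,-6), (-3,-7), (-4,-8) — each changes by (-1,-1).
step 5: col=-18, row=-18 + (-5,-9) → col=-23, row=-27
step 6: col=-23, row=-27 + (-6,-10) → col=-29, row=-37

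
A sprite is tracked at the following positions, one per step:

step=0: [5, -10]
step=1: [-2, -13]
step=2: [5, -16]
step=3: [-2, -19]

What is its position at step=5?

The first coordinate repeats the cycle [5, -2] with period 2; step 5 mod 2 = 1, giving -2.
The second coordinate changes by -3 each step, so at step 5 it is -10 + 5·(-3) = -25.

[-2, -25]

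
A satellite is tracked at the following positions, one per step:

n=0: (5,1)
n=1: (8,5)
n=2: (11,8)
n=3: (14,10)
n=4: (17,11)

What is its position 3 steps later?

First differences are (+3,+4), (+3,+3), (+3,+2), (+3,+1); their common second difference is (+0,-1) (constant acceleration).
step 5: (17,11) + (+3,+0) → (20,11)
step 6: (20,11) + (+3,-1) → (23,10)
step 7: (23,10) + (+3,-2) → (26,8)

(26,8)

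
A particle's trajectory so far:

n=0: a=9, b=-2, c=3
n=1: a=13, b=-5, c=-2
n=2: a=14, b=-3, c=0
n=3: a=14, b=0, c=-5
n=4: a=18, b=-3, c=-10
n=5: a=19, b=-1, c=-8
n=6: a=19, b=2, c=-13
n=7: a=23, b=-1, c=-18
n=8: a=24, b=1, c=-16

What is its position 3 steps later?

a=29, b=3, c=-24

Step-to-step displacements: (+4, -3, -5), (+1, +2, +2), (+0, +3, -5), (+4, -3, -5), (+1, +2, +2), (+0, +3, -5), (+4, -3, -5), (+1, +2, +2) — a repeating cycle of length 3.
step 9: apply (+0, +3, -5) → a=24, b=4, c=-21
step 10: apply (+4, -3, -5) → a=28, b=1, c=-26
step 11: apply (+1, +2, +2) → a=29, b=3, c=-24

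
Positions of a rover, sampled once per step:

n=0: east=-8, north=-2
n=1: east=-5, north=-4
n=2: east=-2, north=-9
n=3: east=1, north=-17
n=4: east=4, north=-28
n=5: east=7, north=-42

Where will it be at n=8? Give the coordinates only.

east=16, north=-102

Successive displacements: (+3, -2), (+3, -5), (+3, -8), (+3, -11), (+3, -14) — each changes by (+0, -3).
step 6: east=7, north=-42 + (+3, -17) → east=10, north=-59
step 7: east=10, north=-59 + (+3, -20) → east=13, north=-79
step 8: east=13, north=-79 + (+3, -23) → east=16, north=-102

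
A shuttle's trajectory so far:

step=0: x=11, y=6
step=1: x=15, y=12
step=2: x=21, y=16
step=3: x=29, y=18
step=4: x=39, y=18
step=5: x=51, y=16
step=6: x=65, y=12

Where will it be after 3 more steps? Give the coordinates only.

First differences are (+4, +6), (+6, +4), (+8, +2), (+10, +0), (+12, -2), (+14, -4); their common second difference is (+2, -2) (constant acceleration).
step 7: x=65, y=12 + (+16, -6) → x=81, y=6
step 8: x=81, y=6 + (+18, -8) → x=99, y=-2
step 9: x=99, y=-2 + (+20, -10) → x=119, y=-12

x=119, y=-12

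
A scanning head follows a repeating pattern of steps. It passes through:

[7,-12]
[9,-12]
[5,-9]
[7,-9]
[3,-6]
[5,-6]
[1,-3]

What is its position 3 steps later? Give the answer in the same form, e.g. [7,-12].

Differencing gives [+2,+0], [-4,+3], [+2,+0], [-4,+3], [+2,+0], [-4,+3]. This is the pattern [+2,+0], [-4,+3] repeated.
step 7: apply [+2,+0] → [3,-3]
step 8: apply [-4,+3] → [-1,0]
step 9: apply [+2,+0] → [1,0]

[1,0]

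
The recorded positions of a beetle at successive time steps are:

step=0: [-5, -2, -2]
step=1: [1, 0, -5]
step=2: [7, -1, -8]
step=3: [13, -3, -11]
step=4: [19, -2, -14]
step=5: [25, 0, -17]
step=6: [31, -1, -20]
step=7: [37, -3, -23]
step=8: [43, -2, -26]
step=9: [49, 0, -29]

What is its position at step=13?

First: linear, +6 per step → 73 at step 13.
Second: cycles through -2, 0, -1, -3 every 4 steps. Step 13 lands at position 1 of the cycle → 0.
Third: linear, -3 per step → -41 at step 13.

[73, 0, -41]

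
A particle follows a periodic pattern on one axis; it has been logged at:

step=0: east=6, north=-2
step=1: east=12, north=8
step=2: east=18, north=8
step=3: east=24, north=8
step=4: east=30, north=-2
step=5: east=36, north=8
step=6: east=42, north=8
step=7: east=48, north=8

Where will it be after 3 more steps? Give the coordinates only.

The east coordinate changes by +6 each step, so at step 10 it is 6 + 10·(6) = 66.
The north coordinate repeats the cycle [-2, 8, 8, 8] with period 4; step 10 mod 4 = 2, giving 8.

east=66, north=8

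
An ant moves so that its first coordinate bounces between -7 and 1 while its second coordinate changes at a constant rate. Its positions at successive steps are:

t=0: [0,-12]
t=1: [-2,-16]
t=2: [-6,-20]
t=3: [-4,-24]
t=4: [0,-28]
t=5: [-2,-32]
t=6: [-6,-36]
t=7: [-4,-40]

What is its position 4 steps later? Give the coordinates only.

The first coordinate reflects between -7 and 1, moving 4 per step.
  step 8: -4 → 0
  step 9: 0 → -2
  step 10: -2 → -6
  step 11: -6 → -4
The second coordinate changes by -4 each step: at step 11 it is -56.

[-4,-56]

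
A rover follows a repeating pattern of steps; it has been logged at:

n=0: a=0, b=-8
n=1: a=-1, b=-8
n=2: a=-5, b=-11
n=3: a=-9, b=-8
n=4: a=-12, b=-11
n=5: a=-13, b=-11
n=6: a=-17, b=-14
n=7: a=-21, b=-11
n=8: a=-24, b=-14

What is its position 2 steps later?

a=-29, b=-17

Differencing gives (-1, +0), (-4, -3), (-4, +3), (-3, -3), (-1, +0), (-4, -3), (-4, +3), (-3, -3). This is the pattern (-1, +0), (-4, -3), (-4, +3), (-3, -3) repeated.
step 9: apply (-1, +0) → a=-25, b=-14
step 10: apply (-4, -3) → a=-29, b=-17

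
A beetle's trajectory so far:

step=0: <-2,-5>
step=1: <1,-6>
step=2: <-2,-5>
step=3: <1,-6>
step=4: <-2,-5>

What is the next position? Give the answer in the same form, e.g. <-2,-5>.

<1,-6>

The jumps are <+3,-1>, <-3,+1>, <+3,-1>, <-3,+1> — a geometric progression with ratio -1.
step 5: <-2,-5> + <+3,-1> → <1,-6>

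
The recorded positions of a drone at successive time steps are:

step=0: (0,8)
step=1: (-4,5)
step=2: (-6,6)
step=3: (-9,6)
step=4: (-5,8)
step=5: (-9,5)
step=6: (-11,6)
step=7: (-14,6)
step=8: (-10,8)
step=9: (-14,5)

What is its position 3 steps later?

Step-to-step displacements: (-4,-3), (-2,+1), (-3,+0), (+4,+2), (-4,-3), (-2,+1), (-3,+0), (+4,+2), (-4,-3) — a repeating cycle of length 4.
step 10: apply (-2,+1) → (-16,6)
step 11: apply (-3,+0) → (-19,6)
step 12: apply (+4,+2) → (-15,8)

(-15,8)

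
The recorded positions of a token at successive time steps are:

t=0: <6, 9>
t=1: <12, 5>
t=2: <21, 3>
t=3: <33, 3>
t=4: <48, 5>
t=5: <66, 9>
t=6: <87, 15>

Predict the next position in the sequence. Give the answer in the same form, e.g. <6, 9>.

Successive displacements: <+6, -4>, <+9, -2>, <+12, +0>, <+15, +2>, <+18, +4>, <+21, +6> — each changes by <+3, +2>.
step 7: <87, 15> + <+24, +8> → <111, 23>

<111, 23>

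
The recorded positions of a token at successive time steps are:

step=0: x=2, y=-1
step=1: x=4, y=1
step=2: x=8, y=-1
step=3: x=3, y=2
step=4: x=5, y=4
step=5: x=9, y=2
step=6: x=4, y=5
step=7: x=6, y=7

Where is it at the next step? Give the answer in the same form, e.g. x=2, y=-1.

The moves between consecutive positions are (+2, +2), (+4, -2), (-5, +3), (+2, +2), (+4, -2), (-5, +3), (+2, +2); they repeat the 3-cycle [(+2, +2), (+4, -2), (-5, +3)].
step 8: apply (+4, -2) → x=10, y=5

x=10, y=5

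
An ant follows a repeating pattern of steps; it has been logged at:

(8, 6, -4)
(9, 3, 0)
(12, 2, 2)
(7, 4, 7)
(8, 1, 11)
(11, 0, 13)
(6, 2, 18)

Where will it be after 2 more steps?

(10, -2, 24)

Step-to-step displacements: (+1, -3, +4), (+3, -1, +2), (-5, +2, +5), (+1, -3, +4), (+3, -1, +2), (-5, +2, +5) — a repeating cycle of length 3.
step 7: apply (+1, -3, +4) → (7, -1, 22)
step 8: apply (+3, -1, +2) → (10, -2, 24)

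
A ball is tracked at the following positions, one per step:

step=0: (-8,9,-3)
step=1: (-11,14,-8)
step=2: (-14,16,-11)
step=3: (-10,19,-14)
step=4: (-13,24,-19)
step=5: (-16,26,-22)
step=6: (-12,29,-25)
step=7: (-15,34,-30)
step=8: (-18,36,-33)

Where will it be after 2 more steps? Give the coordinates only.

(-17,44,-41)

The moves between consecutive positions are (-3,+5,-5), (-3,+2,-3), (+4,+3,-3), (-3,+5,-5), (-3,+2,-3), (+4,+3,-3), (-3,+5,-5), (-3,+2,-3); they repeat the 3-cycle [(-3,+5,-5), (-3,+2,-3), (+4,+3,-3)].
step 9: apply (+4,+3,-3) → (-14,39,-36)
step 10: apply (-3,+5,-5) → (-17,44,-41)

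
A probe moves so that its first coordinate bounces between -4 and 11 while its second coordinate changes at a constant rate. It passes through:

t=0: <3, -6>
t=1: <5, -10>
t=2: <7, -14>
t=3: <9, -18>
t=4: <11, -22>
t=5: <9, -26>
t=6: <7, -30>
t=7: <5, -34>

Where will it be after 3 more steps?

The first coordinate reflects between -4 and 11, moving 2 per step.
  step 8: 5 → 3
  step 9: 3 → 1
  step 10: 1 → -1
The second coordinate changes by -4 each step: at step 10 it is -46.

<-1, -46>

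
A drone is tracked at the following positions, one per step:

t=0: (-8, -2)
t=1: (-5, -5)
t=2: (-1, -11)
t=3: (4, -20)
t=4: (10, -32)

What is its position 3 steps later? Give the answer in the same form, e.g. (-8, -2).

Successive displacements: (+3, -3), (+4, -6), (+5, -9), (+6, -12) — each changes by (+1, -3).
step 5: (10, -32) + (+7, -15) → (17, -47)
step 6: (17, -47) + (+8, -18) → (25, -65)
step 7: (25, -65) + (+9, -21) → (34, -86)

(34, -86)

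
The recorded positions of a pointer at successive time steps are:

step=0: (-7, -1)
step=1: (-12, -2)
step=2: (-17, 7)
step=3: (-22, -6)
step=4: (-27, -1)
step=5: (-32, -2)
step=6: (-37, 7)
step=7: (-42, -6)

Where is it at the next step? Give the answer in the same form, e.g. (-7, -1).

(-47, -1)

The first coordinate changes by -5 each step, so at step 8 it is -7 + 8·(-5) = -47.
The second coordinate repeats the cycle [-1, -2, 7, -6] with period 4; step 8 mod 4 = 0, giving -1.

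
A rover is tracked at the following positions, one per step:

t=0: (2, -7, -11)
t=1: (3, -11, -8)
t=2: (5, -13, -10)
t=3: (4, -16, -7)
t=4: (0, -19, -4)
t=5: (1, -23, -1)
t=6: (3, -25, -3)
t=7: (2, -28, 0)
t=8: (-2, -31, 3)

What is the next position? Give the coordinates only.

The moves between consecutive positions are (+1, -4, +3), (+2, -2, -2), (-1, -3, +3), (-4, -3, +3), (+1, -4, +3), (+2, -2, -2), (-1, -3, +3), (-4, -3, +3); they repeat the 4-cycle [(+1, -4, +3), (+2, -2, -2), (-1, -3, +3), (-4, -3, +3)].
step 9: apply (+1, -4, +3) → (-1, -35, 6)

(-1, -35, 6)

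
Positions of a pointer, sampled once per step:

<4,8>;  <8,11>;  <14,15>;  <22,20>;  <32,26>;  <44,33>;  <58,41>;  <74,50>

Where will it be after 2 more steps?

Taking differences between consecutive positions: <+4,+3>, <+6,+4>, <+8,+5>, <+10,+6>, <+12,+7>, <+14,+8>, <+16,+9>. These grow by <+2,+1> each step.
step 8: <74,50> + <+18,+10> → <92,60>
step 9: <92,60> + <+20,+11> → <112,71>

<112,71>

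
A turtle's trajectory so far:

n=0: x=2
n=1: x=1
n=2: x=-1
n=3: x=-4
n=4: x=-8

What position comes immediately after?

x=-13

Successive displacements: -1, -2, -3, -4 — each changes by -1.
step 5: -8 − 5 → x=-13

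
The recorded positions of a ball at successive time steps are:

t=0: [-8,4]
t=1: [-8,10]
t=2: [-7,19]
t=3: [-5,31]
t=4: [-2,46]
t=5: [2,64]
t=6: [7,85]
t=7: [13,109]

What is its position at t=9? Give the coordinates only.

Taking differences between consecutive positions: [+0,+6], [+1,+9], [+2,+12], [+3,+15], [+4,+18], [+5,+21], [+6,+24]. These grow by [+1,+3] each step.
step 8: [13,109] + [+7,+27] → [20,136]
step 9: [20,136] + [+8,+30] → [28,166]

[28,166]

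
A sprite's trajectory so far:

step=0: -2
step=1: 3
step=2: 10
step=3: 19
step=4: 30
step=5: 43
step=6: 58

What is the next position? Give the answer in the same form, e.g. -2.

75

First differences are +5, +7, +9, +11, +13, +15; their common second difference is +2 (constant acceleration).
step 7: 58 + 17 → 75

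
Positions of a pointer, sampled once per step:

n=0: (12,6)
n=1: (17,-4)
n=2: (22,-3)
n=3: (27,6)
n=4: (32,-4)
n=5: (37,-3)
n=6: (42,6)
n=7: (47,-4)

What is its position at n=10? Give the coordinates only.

The first coordinate changes by +5 each step, so at step 10 it is 12 + 10·(5) = 62.
The second coordinate repeats the cycle [6, -4, -3] with period 3; step 10 mod 3 = 1, giving -4.

(62,-4)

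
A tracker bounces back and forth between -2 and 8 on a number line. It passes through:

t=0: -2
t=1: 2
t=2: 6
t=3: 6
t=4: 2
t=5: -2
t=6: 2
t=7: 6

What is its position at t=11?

The value reflects between -2 and 8, moving 4 per step.
  step 8: 6 → 6
  step 9: 6 → 2
  step 10: 2 → -2
  step 11: -2 → 2

2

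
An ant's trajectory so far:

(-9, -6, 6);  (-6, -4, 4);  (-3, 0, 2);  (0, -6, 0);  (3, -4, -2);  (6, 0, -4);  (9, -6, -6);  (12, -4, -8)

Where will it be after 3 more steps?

First: linear, +3 per step → 21 at step 10.
Second: cycles through -6, -4, 0 every 3 steps. Step 10 lands at position 1 of the cycle → -4.
Third: linear, -2 per step → -14 at step 10.

(21, -4, -14)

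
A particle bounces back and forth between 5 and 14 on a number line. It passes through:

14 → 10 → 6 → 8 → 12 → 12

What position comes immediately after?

The value reflects between 5 and 14, moving 4 per step.
  step 6: 12 → 8

8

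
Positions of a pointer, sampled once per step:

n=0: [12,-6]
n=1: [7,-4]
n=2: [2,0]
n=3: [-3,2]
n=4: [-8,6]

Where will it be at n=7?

[-23,14]

Differencing gives [-5,+2], [-5,+4], [-5,+2], [-5,+4]. This is the pattern [-5,+2], [-5,+4] repeated.
step 5: apply [-5,+2] → [-13,8]
step 6: apply [-5,+4] → [-18,12]
step 7: apply [-5,+2] → [-23,14]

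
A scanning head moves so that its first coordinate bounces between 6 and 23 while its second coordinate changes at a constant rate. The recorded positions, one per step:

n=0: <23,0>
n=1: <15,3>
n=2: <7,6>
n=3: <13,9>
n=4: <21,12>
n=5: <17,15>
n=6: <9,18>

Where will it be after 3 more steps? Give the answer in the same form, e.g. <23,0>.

<19,27>

The first coordinate travels 8 per step and bounces off the walls at 6 and 23.
  step 7: 9 → 11
  step 8: 11 → 19
  step 9: 19 → 19
The second coordinate changes by +3 each step: at step 9 it is 27.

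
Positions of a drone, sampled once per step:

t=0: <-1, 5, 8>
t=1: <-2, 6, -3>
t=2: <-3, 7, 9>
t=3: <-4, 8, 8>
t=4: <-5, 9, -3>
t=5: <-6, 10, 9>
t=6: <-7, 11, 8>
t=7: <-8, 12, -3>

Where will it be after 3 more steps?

First: linear, -1 per step → -11 at step 10.
Second: linear, +1 per step → 15 at step 10.
Third: cycles through 8, -3, 9 every 3 steps. Step 10 lands at position 1 of the cycle → -3.

<-11, 15, -3>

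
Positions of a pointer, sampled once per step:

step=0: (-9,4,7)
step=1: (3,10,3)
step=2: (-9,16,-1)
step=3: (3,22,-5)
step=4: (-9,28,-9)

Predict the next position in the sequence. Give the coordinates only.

(3,34,-13)

First: cycles through -9, 3 every 2 steps. Step 5 lands at position 1 of the cycle → 3.
Second: linear, +6 per step → 34 at step 5.
Third: linear, -4 per step → -13 at step 5.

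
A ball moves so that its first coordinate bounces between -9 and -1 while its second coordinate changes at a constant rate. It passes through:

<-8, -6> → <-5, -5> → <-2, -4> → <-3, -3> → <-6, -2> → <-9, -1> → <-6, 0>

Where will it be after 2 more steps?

<-2, 2>

The first coordinate reflects between -9 and -1, moving 3 per step.
  step 7: -6 → -3
  step 8: -3 → -2
The second coordinate changes by +1 each step: at step 8 it is 2.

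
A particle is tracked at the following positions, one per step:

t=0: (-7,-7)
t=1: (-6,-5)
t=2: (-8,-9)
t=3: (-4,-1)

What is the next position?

(-12,-17)

Consecutive displacements (+1,+2), (-2,-4), (+4,+8) scale by a factor of -2 each step.
step 4: (-4,-1) + (-8,-16) → (-12,-17)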